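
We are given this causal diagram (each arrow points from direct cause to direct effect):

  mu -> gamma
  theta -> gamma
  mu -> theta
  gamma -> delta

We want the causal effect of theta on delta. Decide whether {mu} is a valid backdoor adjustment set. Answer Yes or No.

Backdoor paths from theta to delta (paths whose first edge points into theta):
  P1: theta <- mu -> gamma -> delta
Condition 1 (no descendant of theta in the set): holds — descendants of theta are {delta, gamma}; none are in {mu}.
Condition 2 (every backdoor path blocked by {mu}):
  P1: blocked at fork node mu ∈ conditioning set.
{mu} satisfies the backdoor criterion.

Yes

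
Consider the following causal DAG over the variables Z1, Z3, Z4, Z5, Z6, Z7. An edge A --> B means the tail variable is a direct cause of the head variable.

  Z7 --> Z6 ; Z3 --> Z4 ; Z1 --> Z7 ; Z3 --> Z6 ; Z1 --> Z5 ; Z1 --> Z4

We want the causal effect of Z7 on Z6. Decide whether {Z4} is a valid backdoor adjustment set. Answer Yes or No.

No

Backdoor paths from Z7 to Z6 (paths whose first edge points into Z7):
  P1: Z7 <- Z1 -> Z4 <- Z3 -> Z6
Condition 1 (no descendant of Z7 in the set): holds — descendants of Z7 are {Z6}; none are in {Z4}.
Condition 2 (every backdoor path blocked by {Z4}):
  P1: open — collider(s) Z4 are conditioned on (or have a conditioned descendant) and no non-collider on the path is in the set.
{Z4} does not satisfy the backdoor criterion.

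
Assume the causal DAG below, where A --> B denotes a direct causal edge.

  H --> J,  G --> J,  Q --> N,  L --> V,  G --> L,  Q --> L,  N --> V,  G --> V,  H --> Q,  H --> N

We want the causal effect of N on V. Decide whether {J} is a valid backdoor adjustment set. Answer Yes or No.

Backdoor paths from N to V (paths whose first edge points into N):
  P1: N <- H -> Q -> L <- G -> V
  P2: N <- H -> Q -> L -> V
  P3: N <- H -> J <- G -> L -> V
  P4: N <- H -> J <- G -> V
  P5: N <- Q <- H -> J <- G -> L -> V
  P6: N <- Q <- H -> J <- G -> V
  P7: N <- Q -> L <- G -> V
  P8: N <- Q -> L -> V
Condition 1 (no descendant of N in the set): holds — descendants of N are {V}; none are in {J}.
Condition 2 (every backdoor path blocked by {J}):
  P1: blocked at collider L (neither it nor any descendant is in the conditioning set).
  P2: open — no interior node is in the conditioning set.
  P3: open — collider(s) J are conditioned on (or have a conditioned descendant) and no non-collider on the path is in the set.
  P4: open — collider(s) J are conditioned on (or have a conditioned descendant) and no non-collider on the path is in the set.
  P5: open — collider(s) J are conditioned on (or have a conditioned descendant) and no non-collider on the path is in the set.
  P6: open — collider(s) J are conditioned on (or have a conditioned descendant) and no non-collider on the path is in the set.
  P7: blocked at collider L (neither it nor any descendant is in the conditioning set).
  P8: open — no interior node is in the conditioning set.
{J} does not satisfy the backdoor criterion.

No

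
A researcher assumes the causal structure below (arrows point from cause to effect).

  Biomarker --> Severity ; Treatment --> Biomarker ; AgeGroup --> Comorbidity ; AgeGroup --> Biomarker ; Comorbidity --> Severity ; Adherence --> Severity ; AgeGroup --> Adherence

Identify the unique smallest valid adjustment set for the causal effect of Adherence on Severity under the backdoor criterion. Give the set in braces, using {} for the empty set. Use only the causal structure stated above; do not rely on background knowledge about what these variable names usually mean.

Variables eligible for adjustment (non-descendants of Adherence, excluding Adherence and Severity): {AgeGroup, Biomarker, Comorbidity, Treatment}.
Backdoor paths from Adherence to Severity:
  P1: Adherence <- AgeGroup -> Comorbidity -> Severity
  P2: Adherence <- AgeGroup -> Biomarker -> Severity
The empty set is not sufficient: P1 (Adherence <- AgeGroup -> Comorbidity -> Severity) has no collider blocking it and no conditioned non-collider, so it is open.
Try {AgeGroup}:
  P1: blocked at fork node AgeGroup ∈ conditioning set.
  P2: blocked at fork node AgeGroup ∈ conditioning set.
{AgeGroup} contains no descendant of Adherence and blocks every backdoor path.
No other singleton works — e.g. {Comorbidity} leaves P2 open — so {AgeGroup} is the unique smallest valid adjustment set.

{AgeGroup}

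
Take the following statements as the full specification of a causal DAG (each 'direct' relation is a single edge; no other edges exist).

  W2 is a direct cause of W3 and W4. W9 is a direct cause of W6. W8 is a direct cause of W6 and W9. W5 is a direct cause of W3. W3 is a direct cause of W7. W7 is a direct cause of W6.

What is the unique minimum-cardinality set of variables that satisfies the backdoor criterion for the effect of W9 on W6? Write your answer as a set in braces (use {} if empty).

{W8}

Variables eligible for adjustment (non-descendants of W9, excluding W9 and W6): {W2, W3, W4, W5, W7, W8}.
Backdoor paths from W9 to W6:
  P1: W9 <- W8 -> W6
The empty set is not sufficient: P1 (W9 <- W8 -> W6) has no collider blocking it and no conditioned non-collider, so it is open.
Try {W8}:
  P1: blocked at fork node W8 ∈ conditioning set.
{W8} contains no descendant of W9 and blocks every backdoor path.
No other singleton works — e.g. {W5} leaves P1 open — so {W8} is the unique smallest valid adjustment set.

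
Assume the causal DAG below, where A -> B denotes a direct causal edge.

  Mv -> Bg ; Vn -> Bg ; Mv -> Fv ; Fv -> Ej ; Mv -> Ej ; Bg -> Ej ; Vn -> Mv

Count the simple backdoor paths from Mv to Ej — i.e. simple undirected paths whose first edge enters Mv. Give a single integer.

1

A backdoor path from Mv to Ej is any simple undirected path whose first edge points into Mv (i.e. leaves Mv via a parent).
Parents of Mv: {Vn}.
Enumerating:
  P1: Mv <- Vn -> Bg -> Ej
That exhausts the simple backdoor paths. Count: 1.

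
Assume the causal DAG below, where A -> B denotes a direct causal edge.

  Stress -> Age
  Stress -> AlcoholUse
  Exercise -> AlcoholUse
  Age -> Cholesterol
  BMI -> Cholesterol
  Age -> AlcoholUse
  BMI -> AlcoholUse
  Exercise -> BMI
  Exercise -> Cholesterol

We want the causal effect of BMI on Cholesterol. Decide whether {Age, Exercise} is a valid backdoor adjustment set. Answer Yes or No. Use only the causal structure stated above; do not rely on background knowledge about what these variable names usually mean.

Backdoor paths from BMI to Cholesterol (paths whose first edge points into BMI):
  P1: BMI <- Exercise -> Cholesterol
  P2: BMI <- Exercise -> AlcoholUse <- Stress -> Age -> Cholesterol
  P3: BMI <- Exercise -> AlcoholUse <- Age -> Cholesterol
Condition 1 (no descendant of BMI in the set): holds — descendants of BMI are {AlcoholUse, Cholesterol}; none are in {Age, Exercise}.
Condition 2 (every backdoor path blocked by {Age, Exercise}):
  P1: blocked at fork node Exercise ∈ conditioning set.
  P2: blocked at fork node Exercise ∈ conditioning set.
  P3: blocked at fork node Exercise ∈ conditioning set.
{Age, Exercise} satisfies the backdoor criterion.

Yes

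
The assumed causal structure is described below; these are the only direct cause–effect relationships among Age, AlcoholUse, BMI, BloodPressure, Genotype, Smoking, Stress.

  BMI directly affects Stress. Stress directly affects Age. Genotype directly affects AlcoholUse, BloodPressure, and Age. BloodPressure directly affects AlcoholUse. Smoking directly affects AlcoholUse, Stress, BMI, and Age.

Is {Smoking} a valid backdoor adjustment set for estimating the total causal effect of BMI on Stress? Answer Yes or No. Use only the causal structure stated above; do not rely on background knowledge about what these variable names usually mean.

Yes

Backdoor paths from BMI to Stress (paths whose first edge points into BMI):
  P1: BMI <- Smoking -> Stress
  P2: BMI <- Smoking -> Age <- Stress
  P3: BMI <- Smoking -> AlcoholUse <- Genotype -> Age <- Stress
  P4: BMI <- Smoking -> AlcoholUse <- BloodPressure <- Genotype -> Age <- Stress
Condition 1 (no descendant of BMI in the set): holds — descendants of BMI are {Age, Stress}; none are in {Smoking}.
Condition 2 (every backdoor path blocked by {Smoking}):
  P1: blocked at fork node Smoking ∈ conditioning set.
  P2: blocked at fork node Smoking ∈ conditioning set.
  P3: blocked at fork node Smoking ∈ conditioning set.
  P4: blocked at fork node Smoking ∈ conditioning set.
{Smoking} satisfies the backdoor criterion.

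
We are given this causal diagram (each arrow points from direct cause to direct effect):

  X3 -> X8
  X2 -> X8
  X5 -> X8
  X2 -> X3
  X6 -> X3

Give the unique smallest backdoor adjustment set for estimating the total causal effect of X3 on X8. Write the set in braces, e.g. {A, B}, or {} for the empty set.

Variables eligible for adjustment (non-descendants of X3, excluding X3 and X8): {X2, X5, X6}.
Backdoor paths from X3 to X8:
  P1: X3 <- X2 -> X8
The empty set is not sufficient: P1 (X3 <- X2 -> X8) has no collider blocking it and no conditioned non-collider, so it is open.
Try {X2}:
  P1: blocked at fork node X2 ∈ conditioning set.
{X2} contains no descendant of X3 and blocks every backdoor path.
No other singleton works — e.g. {X6} leaves P1 open — so {X2} is the unique smallest valid adjustment set.

{X2}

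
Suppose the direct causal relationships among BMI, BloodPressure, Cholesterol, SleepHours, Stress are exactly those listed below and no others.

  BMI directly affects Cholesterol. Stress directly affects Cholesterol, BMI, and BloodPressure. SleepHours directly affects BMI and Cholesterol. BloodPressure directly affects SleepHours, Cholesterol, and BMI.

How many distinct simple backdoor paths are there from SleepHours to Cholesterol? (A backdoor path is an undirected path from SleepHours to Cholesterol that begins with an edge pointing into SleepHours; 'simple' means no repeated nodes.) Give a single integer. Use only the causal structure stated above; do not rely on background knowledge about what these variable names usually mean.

A backdoor path from SleepHours to Cholesterol is any simple undirected path whose first edge points into SleepHours (i.e. leaves SleepHours via a parent).
Parents of SleepHours: {BloodPressure}.
Enumerating:
  P1: SleepHours <- BloodPressure <- Stress -> BMI -> Cholesterol
  P2: SleepHours <- BloodPressure <- Stress -> Cholesterol
  P3: SleepHours <- BloodPressure -> BMI <- Stress -> Cholesterol
  P4: SleepHours <- BloodPressure -> BMI -> Cholesterol
  P5: SleepHours <- BloodPressure -> Cholesterol
That exhausts the simple backdoor paths. Count: 5.

5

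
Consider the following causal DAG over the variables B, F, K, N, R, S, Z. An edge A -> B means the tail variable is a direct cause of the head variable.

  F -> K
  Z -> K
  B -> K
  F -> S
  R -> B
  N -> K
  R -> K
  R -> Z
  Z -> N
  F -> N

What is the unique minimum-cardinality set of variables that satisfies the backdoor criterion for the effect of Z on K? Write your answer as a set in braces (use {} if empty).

Variables eligible for adjustment (non-descendants of Z, excluding Z and K): {B, F, R, S}.
Backdoor paths from Z to K:
  P1: Z <- R -> B -> K
  P2: Z <- R -> K
The empty set is not sufficient: P1 (Z <- R -> B -> K) has no collider blocking it and no conditioned non-collider, so it is open.
Try {R}:
  P1: blocked at fork node R ∈ conditioning set.
  P2: blocked at fork node R ∈ conditioning set.
{R} contains no descendant of Z and blocks every backdoor path.
No other singleton works — e.g. {F} leaves P1 open — so {R} is the unique smallest valid adjustment set.

{R}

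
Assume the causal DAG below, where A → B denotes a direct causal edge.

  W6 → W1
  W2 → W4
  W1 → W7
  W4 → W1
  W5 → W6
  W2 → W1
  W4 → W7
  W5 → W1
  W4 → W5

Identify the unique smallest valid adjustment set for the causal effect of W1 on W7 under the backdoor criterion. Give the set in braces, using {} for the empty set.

Variables eligible for adjustment (non-descendants of W1, excluding W1 and W7): {W2, W4, W5, W6}.
Backdoor paths from W1 to W7:
  P1: W1 <- W2 -> W4 -> W7
  P2: W1 <- W4 -> W7
  P3: W1 <- W5 <- W4 -> W7
  P4: W1 <- W6 <- W5 <- W4 -> W7
The empty set is not sufficient: P1 (W1 <- W2 -> W4 -> W7) has no collider blocking it and no conditioned non-collider, so it is open.
Try {W4}:
  P1: blocked at chain node W4 ∈ conditioning set.
  P2: blocked at fork node W4 ∈ conditioning set.
  P3: blocked at fork node W4 ∈ conditioning set.
  P4: blocked at fork node W4 ∈ conditioning set.
{W4} contains no descendant of W1 and blocks every backdoor path.
No other singleton works — e.g. {W2} leaves P2 open — so {W4} is the unique smallest valid adjustment set.

{W4}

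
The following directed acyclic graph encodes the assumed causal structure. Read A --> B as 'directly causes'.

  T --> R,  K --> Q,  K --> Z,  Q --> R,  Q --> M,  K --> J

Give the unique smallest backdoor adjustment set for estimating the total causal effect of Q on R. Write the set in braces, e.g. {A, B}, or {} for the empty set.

{}

Variables eligible for adjustment (non-descendants of Q, excluding Q and R): {J, K, T, Z}.
Backdoor paths from Q to R:
  (none)
With no backdoor paths the empty set already satisfies the criterion, and it is trivially minimal.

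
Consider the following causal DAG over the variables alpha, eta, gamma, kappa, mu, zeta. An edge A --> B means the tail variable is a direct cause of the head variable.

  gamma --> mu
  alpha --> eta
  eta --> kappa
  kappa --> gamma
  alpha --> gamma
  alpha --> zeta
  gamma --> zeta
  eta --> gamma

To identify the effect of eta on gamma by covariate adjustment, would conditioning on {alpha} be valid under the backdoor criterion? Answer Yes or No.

Yes

Backdoor paths from eta to gamma (paths whose first edge points into eta):
  P1: eta <- alpha -> gamma
  P2: eta <- alpha -> zeta <- gamma
Condition 1 (no descendant of eta in the set): holds — descendants of eta are {gamma, kappa, mu, zeta}; none are in {alpha}.
Condition 2 (every backdoor path blocked by {alpha}):
  P1: blocked at fork node alpha ∈ conditioning set.
  P2: blocked at fork node alpha ∈ conditioning set.
{alpha} satisfies the backdoor criterion.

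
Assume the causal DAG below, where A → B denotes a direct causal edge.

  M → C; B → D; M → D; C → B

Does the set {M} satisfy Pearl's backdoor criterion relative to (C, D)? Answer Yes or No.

Backdoor paths from C to D (paths whose first edge points into C):
  P1: C <- M -> D
Condition 1 (no descendant of C in the set): holds — descendants of C are {B, D}; none are in {M}.
Condition 2 (every backdoor path blocked by {M}):
  P1: blocked at fork node M ∈ conditioning set.
{M} satisfies the backdoor criterion.

Yes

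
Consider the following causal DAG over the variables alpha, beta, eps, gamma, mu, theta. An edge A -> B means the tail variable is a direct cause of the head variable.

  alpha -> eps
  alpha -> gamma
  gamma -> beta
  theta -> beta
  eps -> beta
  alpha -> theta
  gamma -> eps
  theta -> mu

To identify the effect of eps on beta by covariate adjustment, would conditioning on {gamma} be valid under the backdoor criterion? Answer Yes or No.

Backdoor paths from eps to beta (paths whose first edge points into eps):
  P1: eps <- alpha -> gamma -> beta
  P2: eps <- alpha -> theta -> beta
  P3: eps <- gamma <- alpha -> theta -> beta
  P4: eps <- gamma -> beta
Condition 1 (no descendant of eps in the set): holds — descendants of eps are {beta}; none are in {gamma}.
Condition 2 (every backdoor path blocked by {gamma}):
  P1: blocked at chain node gamma ∈ conditioning set.
  P2: open — no interior node is in the conditioning set.
  P3: blocked at chain node gamma ∈ conditioning set.
  P4: blocked at fork node gamma ∈ conditioning set.
{gamma} does not satisfy the backdoor criterion.

No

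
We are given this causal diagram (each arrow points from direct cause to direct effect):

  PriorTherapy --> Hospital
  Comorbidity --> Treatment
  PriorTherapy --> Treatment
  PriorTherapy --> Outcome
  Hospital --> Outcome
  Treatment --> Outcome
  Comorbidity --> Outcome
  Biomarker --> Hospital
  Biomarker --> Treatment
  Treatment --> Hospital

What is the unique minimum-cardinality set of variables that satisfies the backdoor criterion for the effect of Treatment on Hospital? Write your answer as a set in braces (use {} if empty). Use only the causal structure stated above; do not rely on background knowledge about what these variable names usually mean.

Variables eligible for adjustment (non-descendants of Treatment, excluding Treatment and Hospital): {Biomarker, Comorbidity, PriorTherapy}.
Backdoor paths from Treatment to Hospital:
  P1: Treatment <- Comorbidity -> Outcome <- PriorTherapy -> Hospital
  P2: Treatment <- Comorbidity -> Outcome <- Hospital
  P3: Treatment <- Biomarker -> Hospital
  P4: Treatment <- PriorTherapy -> Hospital
  P5: Treatment <- PriorTherapy -> Outcome <- Hospital
The empty set is not sufficient: P3 (Treatment <- Biomarker -> Hospital) has no collider blocking it and no conditioned non-collider, so it is open.
Try {Biomarker, PriorTherapy}:
  P1: blocked at collider Outcome (neither it nor any descendant is in the conditioning set).
  P2: blocked at collider Outcome (neither it nor any descendant is in the conditioning set).
  P3: blocked at fork node Biomarker ∈ conditioning set.
  P4: blocked at fork node PriorTherapy ∈ conditioning set.
  P5: blocked at fork node PriorTherapy ∈ conditioning set.
{Biomarker, PriorTherapy} contains no descendant of Treatment and blocks every backdoor path.
Every element of {Biomarker, PriorTherapy} is needed (dropping Biomarker leaves P3 open; dropping PriorTherapy leaves P4 open), so no proper subset is valid.
Among all size-2 subsets of the eligible variables, only {Biomarker, PriorTherapy} blocks every backdoor path, so it is the unique smallest valid adjustment set.

{Biomarker, PriorTherapy}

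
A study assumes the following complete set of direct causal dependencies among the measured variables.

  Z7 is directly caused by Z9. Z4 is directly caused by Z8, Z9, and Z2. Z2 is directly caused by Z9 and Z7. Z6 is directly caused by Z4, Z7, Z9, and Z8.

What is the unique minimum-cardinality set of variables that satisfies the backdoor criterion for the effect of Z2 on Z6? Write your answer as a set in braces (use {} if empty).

Variables eligible for adjustment (non-descendants of Z2, excluding Z2 and Z6): {Z7, Z8, Z9}.
Backdoor paths from Z2 to Z6:
  P1: Z2 <- Z9 -> Z7 -> Z6
  P2: Z2 <- Z9 -> Z4 <- Z8 -> Z6
  P3: Z2 <- Z9 -> Z4 -> Z6
  P4: Z2 <- Z9 -> Z6
  P5: Z2 <- Z7 <- Z9 -> Z4 <- Z8 -> Z6
  P6: Z2 <- Z7 <- Z9 -> Z4 -> Z6
  P7: Z2 <- Z7 <- Z9 -> Z6
  P8: Z2 <- Z7 -> Z6
The empty set is not sufficient: P1 (Z2 <- Z9 -> Z7 -> Z6) has no collider blocking it and no conditioned non-collider, so it is open.
Try {Z7, Z9}:
  P1: blocked at fork node Z9 ∈ conditioning set.
  P2: blocked at fork node Z9 ∈ conditioning set.
  P3: blocked at fork node Z9 ∈ conditioning set.
  P4: blocked at fork node Z9 ∈ conditioning set.
  P5: blocked at chain node Z7 ∈ conditioning set.
  P6: blocked at chain node Z7 ∈ conditioning set.
  P7: blocked at chain node Z7 ∈ conditioning set.
  P8: blocked at fork node Z7 ∈ conditioning set.
{Z7, Z9} contains no descendant of Z2 and blocks every backdoor path.
Every element of {Z7, Z9} is needed (dropping Z7 leaves P8 open; dropping Z9 leaves P3 open), so no proper subset is valid.
Among all size-2 subsets of the eligible variables, only {Z7, Z9} blocks every backdoor path, so it is the unique smallest valid adjustment set.

{Z7, Z9}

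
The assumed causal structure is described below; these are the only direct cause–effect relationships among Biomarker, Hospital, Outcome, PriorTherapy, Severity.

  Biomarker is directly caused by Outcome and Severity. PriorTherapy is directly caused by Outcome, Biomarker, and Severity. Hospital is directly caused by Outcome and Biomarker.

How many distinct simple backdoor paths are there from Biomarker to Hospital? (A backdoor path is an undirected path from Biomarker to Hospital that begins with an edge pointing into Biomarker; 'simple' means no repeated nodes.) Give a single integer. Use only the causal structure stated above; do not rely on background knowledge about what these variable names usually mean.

A backdoor path from Biomarker to Hospital is any simple undirected path whose first edge points into Biomarker (i.e. leaves Biomarker via a parent).
Parents of Biomarker: {Outcome, Severity}.
Enumerating:
  P1: Biomarker <- Severity -> PriorTherapy <- Outcome -> Hospital
  P2: Biomarker <- Outcome -> Hospital
That exhausts the simple backdoor paths. Count: 2.

2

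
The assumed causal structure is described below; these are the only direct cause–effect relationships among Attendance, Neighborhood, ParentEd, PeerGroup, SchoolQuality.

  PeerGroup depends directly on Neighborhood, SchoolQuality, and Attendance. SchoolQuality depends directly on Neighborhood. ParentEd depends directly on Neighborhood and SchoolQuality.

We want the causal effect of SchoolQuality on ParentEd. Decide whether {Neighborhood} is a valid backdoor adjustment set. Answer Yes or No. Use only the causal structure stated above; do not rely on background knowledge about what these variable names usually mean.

Backdoor paths from SchoolQuality to ParentEd (paths whose first edge points into SchoolQuality):
  P1: SchoolQuality <- Neighborhood -> ParentEd
Condition 1 (no descendant of SchoolQuality in the set): holds — descendants of SchoolQuality are {ParentEd, PeerGroup}; none are in {Neighborhood}.
Condition 2 (every backdoor path blocked by {Neighborhood}):
  P1: blocked at fork node Neighborhood ∈ conditioning set.
{Neighborhood} satisfies the backdoor criterion.

Yes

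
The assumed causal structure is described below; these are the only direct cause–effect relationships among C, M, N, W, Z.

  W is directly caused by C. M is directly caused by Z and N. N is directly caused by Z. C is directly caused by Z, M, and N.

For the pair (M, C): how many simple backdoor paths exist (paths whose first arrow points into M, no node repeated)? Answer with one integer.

4

A backdoor path from M to C is any simple undirected path whose first edge points into M (i.e. leaves M via a parent).
Parents of M: {N, Z}.
Enumerating:
  P1: M <- Z -> N -> C
  P2: M <- Z -> C
  P3: M <- N <- Z -> C
  P4: M <- N -> C
That exhausts the simple backdoor paths. Count: 4.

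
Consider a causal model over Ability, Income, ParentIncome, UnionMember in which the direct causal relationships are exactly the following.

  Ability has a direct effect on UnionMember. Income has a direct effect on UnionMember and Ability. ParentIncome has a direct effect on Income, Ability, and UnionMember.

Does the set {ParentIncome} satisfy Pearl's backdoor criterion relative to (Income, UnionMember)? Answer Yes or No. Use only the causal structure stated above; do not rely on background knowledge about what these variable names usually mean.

Backdoor paths from Income to UnionMember (paths whose first edge points into Income):
  P1: Income <- ParentIncome -> Ability -> UnionMember
  P2: Income <- ParentIncome -> UnionMember
Condition 1 (no descendant of Income in the set): holds — descendants of Income are {Ability, UnionMember}; none are in {ParentIncome}.
Condition 2 (every backdoor path blocked by {ParentIncome}):
  P1: blocked at fork node ParentIncome ∈ conditioning set.
  P2: blocked at fork node ParentIncome ∈ conditioning set.
{ParentIncome} satisfies the backdoor criterion.

Yes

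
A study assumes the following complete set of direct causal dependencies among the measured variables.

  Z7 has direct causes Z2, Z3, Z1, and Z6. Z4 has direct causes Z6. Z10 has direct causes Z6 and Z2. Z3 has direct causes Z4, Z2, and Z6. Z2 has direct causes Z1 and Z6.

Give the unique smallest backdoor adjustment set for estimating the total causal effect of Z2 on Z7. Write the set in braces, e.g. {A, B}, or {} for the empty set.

{Z1, Z6}

Variables eligible for adjustment (non-descendants of Z2, excluding Z2 and Z7): {Z1, Z4, Z6}.
Backdoor paths from Z2 to Z7:
  P1: Z2 <- Z1 -> Z7
  P2: Z2 <- Z6 -> Z4 -> Z3 -> Z7
  P3: Z2 <- Z6 -> Z3 -> Z7
  P4: Z2 <- Z6 -> Z7
The empty set is not sufficient: P1 (Z2 <- Z1 -> Z7) has no collider blocking it and no conditioned non-collider, so it is open.
Try {Z1, Z6}:
  P1: blocked at fork node Z1 ∈ conditioning set.
  P2: blocked at fork node Z6 ∈ conditioning set.
  P3: blocked at fork node Z6 ∈ conditioning set.
  P4: blocked at fork node Z6 ∈ conditioning set.
{Z1, Z6} contains no descendant of Z2 and blocks every backdoor path.
Every element of {Z1, Z6} is needed (dropping Z1 leaves P1 open; dropping Z6 leaves P2 open), so no proper subset is valid.
Among all size-2 subsets of the eligible variables, only {Z1, Z6} blocks every backdoor path, so it is the unique smallest valid adjustment set.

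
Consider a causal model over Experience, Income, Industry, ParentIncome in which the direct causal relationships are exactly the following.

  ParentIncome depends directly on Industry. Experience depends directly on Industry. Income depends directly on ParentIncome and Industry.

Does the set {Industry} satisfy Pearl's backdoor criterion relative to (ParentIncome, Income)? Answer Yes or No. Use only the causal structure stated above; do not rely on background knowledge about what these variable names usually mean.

Backdoor paths from ParentIncome to Income (paths whose first edge points into ParentIncome):
  P1: ParentIncome <- Industry -> Income
Condition 1 (no descendant of ParentIncome in the set): holds — descendants of ParentIncome are {Income}; none are in {Industry}.
Condition 2 (every backdoor path blocked by {Industry}):
  P1: blocked at fork node Industry ∈ conditioning set.
{Industry} satisfies the backdoor criterion.

Yes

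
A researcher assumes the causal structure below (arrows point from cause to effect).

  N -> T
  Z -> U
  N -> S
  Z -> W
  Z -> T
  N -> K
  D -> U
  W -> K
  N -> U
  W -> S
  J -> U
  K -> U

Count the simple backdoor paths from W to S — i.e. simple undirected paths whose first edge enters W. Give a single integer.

3

A backdoor path from W to S is any simple undirected path whose first edge points into W (i.e. leaves W via a parent).
Parents of W: {Z}.
Enumerating:
  P1: W <- Z -> T <- N -> S
  P2: W <- Z -> U <- N -> S
  P3: W <- Z -> U <- K <- N -> S
That exhausts the simple backdoor paths. Count: 3.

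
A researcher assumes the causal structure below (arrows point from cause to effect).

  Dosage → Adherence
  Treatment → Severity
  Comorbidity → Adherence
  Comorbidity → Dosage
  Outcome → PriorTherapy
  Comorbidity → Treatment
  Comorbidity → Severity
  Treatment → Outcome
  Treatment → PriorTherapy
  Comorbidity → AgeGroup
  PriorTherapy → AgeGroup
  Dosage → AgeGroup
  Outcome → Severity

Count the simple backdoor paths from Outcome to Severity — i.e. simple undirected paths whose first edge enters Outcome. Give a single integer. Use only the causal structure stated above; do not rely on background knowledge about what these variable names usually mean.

5

A backdoor path from Outcome to Severity is any simple undirected path whose first edge points into Outcome (i.e. leaves Outcome via a parent).
Parents of Outcome: {Treatment}.
Enumerating:
  P1: Outcome <- Treatment <- Comorbidity -> Severity
  P2: Outcome <- Treatment -> Severity
  P3: Outcome <- Treatment -> PriorTherapy -> AgeGroup <- Comorbidity -> Severity
  P4: Outcome <- Treatment -> PriorTherapy -> AgeGroup <- Dosage <- Comorbidity -> Severity
  P5: Outcome <- Treatment -> PriorTherapy -> AgeGroup <- Dosage -> Adherence <- Comorbidity -> Severity
That exhausts the simple backdoor paths. Count: 5.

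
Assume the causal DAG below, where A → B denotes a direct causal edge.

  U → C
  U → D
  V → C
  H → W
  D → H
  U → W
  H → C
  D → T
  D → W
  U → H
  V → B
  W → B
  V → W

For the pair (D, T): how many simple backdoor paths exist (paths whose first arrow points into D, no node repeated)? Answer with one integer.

A backdoor path from D to T is any simple undirected path whose first edge points into D (i.e. leaves D via a parent).
Parents of D: {U}.
No simple path from any parent of D reaches T without revisiting D, so there are no backdoor paths.

0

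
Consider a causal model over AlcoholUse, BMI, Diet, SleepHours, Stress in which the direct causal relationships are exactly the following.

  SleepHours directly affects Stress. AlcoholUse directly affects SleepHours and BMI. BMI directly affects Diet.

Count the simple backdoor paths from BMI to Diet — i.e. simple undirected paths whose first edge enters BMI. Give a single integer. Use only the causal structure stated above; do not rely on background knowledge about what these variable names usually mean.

A backdoor path from BMI to Diet is any simple undirected path whose first edge points into BMI (i.e. leaves BMI via a parent).
Parents of BMI: {AlcoholUse}.
No simple path from any parent of BMI reaches Diet without revisiting BMI, so there are no backdoor paths.

0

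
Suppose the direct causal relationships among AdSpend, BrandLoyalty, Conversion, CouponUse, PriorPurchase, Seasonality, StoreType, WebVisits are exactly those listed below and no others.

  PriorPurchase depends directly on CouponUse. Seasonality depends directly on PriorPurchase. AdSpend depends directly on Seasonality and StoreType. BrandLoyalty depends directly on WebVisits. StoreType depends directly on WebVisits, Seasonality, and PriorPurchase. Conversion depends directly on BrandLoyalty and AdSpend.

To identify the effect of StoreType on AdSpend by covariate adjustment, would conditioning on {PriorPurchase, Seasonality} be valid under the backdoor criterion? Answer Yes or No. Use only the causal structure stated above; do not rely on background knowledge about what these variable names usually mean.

Backdoor paths from StoreType to AdSpend (paths whose first edge points into StoreType):
  P1: StoreType <- WebVisits -> BrandLoyalty -> Conversion <- AdSpend
  P2: StoreType <- PriorPurchase -> Seasonality -> AdSpend
  P3: StoreType <- Seasonality -> AdSpend
Condition 1 (no descendant of StoreType in the set): holds — descendants of StoreType are {AdSpend, Conversion}; none are in {PriorPurchase, Seasonality}.
Condition 2 (every backdoor path blocked by {PriorPurchase, Seasonality}):
  P1: blocked at collider Conversion (neither it nor any descendant is in the conditioning set).
  P2: blocked at fork node PriorPurchase ∈ conditioning set.
  P3: blocked at fork node Seasonality ∈ conditioning set.
{PriorPurchase, Seasonality} satisfies the backdoor criterion.

Yes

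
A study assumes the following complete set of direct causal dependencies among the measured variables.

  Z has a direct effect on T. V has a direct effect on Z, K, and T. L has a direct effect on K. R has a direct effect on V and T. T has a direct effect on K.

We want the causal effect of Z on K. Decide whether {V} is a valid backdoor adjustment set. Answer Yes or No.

Backdoor paths from Z to K (paths whose first edge points into Z):
  P1: Z <- V <- R -> T -> K
  P2: Z <- V -> T -> K
  P3: Z <- V -> K
Condition 1 (no descendant of Z in the set): holds — descendants of Z are {K, T}; none are in {V}.
Condition 2 (every backdoor path blocked by {V}):
  P1: blocked at chain node V ∈ conditioning set.
  P2: blocked at fork node V ∈ conditioning set.
  P3: blocked at fork node V ∈ conditioning set.
{V} satisfies the backdoor criterion.

Yes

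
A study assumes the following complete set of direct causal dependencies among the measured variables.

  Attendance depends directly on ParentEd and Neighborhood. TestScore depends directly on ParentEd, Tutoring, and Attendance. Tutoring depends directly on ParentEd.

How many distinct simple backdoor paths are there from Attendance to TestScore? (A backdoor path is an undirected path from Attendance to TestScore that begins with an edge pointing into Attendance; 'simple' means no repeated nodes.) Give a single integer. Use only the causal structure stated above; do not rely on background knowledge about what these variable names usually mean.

2

A backdoor path from Attendance to TestScore is any simple undirected path whose first edge points into Attendance (i.e. leaves Attendance via a parent).
Parents of Attendance: {Neighborhood, ParentEd}.
Enumerating:
  P1: Attendance <- ParentEd -> Tutoring -> TestScore
  P2: Attendance <- ParentEd -> TestScore
That exhausts the simple backdoor paths. Count: 2.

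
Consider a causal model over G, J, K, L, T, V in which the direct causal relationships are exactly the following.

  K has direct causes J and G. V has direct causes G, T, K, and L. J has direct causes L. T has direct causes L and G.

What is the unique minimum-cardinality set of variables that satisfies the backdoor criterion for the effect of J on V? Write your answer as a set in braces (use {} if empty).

{L}

Variables eligible for adjustment (non-descendants of J, excluding J and V): {G, L, T}.
Backdoor paths from J to V:
  P1: J <- L -> T <- G -> K -> V
  P2: J <- L -> T <- G -> V
  P3: J <- L -> T -> V
  P4: J <- L -> V
The empty set is not sufficient: P3 (J <- L -> T -> V) has no collider blocking it and no conditioned non-collider, so it is open.
Try {L}:
  P1: blocked at fork node L ∈ conditioning set.
  P2: blocked at fork node L ∈ conditioning set.
  P3: blocked at fork node L ∈ conditioning set.
  P4: blocked at fork node L ∈ conditioning set.
{L} contains no descendant of J and blocks every backdoor path.
No other singleton works — e.g. {G} leaves P3 open — so {L} is the unique smallest valid adjustment set.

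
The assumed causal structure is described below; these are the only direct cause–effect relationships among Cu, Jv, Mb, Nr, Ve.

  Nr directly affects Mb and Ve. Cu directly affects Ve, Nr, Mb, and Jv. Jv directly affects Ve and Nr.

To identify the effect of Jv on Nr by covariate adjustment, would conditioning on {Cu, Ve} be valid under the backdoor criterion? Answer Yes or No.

No

Backdoor paths from Jv to Nr (paths whose first edge points into Jv):
  P1: Jv <- Cu -> Nr
  P2: Jv <- Cu -> Mb <- Nr
  P3: Jv <- Cu -> Ve <- Nr
Condition 1 (no descendant of Jv in the set): FAILS — Ve is a descendant of Jv.
Condition 2 (every backdoor path blocked by {Cu, Ve}):
  P1: blocked at fork node Cu ∈ conditioning set.
  P2: blocked at fork node Cu ∈ conditioning set.
  P3: blocked at fork node Cu ∈ conditioning set.
{Cu, Ve} does not satisfy the backdoor criterion.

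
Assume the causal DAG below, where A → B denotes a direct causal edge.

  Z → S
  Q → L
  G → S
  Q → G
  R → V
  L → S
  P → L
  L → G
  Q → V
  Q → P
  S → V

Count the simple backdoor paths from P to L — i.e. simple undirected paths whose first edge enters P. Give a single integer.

5

A backdoor path from P to L is any simple undirected path whose first edge points into P (i.e. leaves P via a parent).
Parents of P: {Q}.
Enumerating:
  P1: P <- Q -> L
  P2: P <- Q -> G <- L
  P3: P <- Q -> G -> S <- L
  P4: P <- Q -> V <- S <- L
  P5: P <- Q -> V <- S <- G <- L
That exhausts the simple backdoor paths. Count: 5.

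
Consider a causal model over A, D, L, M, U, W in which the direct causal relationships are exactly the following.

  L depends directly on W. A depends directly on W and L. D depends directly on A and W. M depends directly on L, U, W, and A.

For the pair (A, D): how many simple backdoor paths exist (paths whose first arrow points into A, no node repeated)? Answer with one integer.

A backdoor path from A to D is any simple undirected path whose first edge points into A (i.e. leaves A via a parent).
Parents of A: {L, W}.
Enumerating:
  P1: A <- W -> D
  P2: A <- L <- W -> D
  P3: A <- L -> M <- W -> D
That exhausts the simple backdoor paths. Count: 3.

3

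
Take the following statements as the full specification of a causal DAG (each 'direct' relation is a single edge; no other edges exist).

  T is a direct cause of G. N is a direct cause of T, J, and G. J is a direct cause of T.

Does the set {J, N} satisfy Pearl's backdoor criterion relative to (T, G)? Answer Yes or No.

Backdoor paths from T to G (paths whose first edge points into T):
  P1: T <- N -> G
  P2: T <- J <- N -> G
Condition 1 (no descendant of T in the set): holds — descendants of T are {G}; none are in {J, N}.
Condition 2 (every backdoor path blocked by {J, N}):
  P1: blocked at fork node N ∈ conditioning set.
  P2: blocked at chain node J ∈ conditioning set.
{J, N} satisfies the backdoor criterion.

Yes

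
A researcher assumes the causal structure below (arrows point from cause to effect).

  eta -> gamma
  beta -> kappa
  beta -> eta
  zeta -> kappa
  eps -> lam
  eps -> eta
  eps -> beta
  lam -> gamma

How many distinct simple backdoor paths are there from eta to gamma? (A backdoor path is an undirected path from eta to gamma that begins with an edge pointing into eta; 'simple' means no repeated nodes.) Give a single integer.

2

A backdoor path from eta to gamma is any simple undirected path whose first edge points into eta (i.e. leaves eta via a parent).
Parents of eta: {beta, eps}.
Enumerating:
  P1: eta <- eps -> lam -> gamma
  P2: eta <- beta <- eps -> lam -> gamma
That exhausts the simple backdoor paths. Count: 2.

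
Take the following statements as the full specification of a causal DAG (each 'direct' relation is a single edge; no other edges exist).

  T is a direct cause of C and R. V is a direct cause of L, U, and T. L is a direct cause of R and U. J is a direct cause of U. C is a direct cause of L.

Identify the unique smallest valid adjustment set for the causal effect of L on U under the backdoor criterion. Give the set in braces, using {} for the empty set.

{V}

Variables eligible for adjustment (non-descendants of L, excluding L and U): {C, J, T, V}.
Backdoor paths from L to U:
  P1: L <- V -> U
  P2: L <- C <- T <- V -> U
The empty set is not sufficient: P1 (L <- V -> U) has no collider blocking it and no conditioned non-collider, so it is open.
Try {V}:
  P1: blocked at fork node V ∈ conditioning set.
  P2: blocked at fork node V ∈ conditioning set.
{V} contains no descendant of L and blocks every backdoor path.
No other singleton works — e.g. {J} leaves P1 open — so {V} is the unique smallest valid adjustment set.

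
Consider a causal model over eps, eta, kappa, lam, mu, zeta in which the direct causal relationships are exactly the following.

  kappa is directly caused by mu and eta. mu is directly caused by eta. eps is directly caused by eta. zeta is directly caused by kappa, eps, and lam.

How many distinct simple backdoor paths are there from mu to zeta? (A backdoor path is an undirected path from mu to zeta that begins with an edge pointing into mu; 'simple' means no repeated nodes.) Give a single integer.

2

A backdoor path from mu to zeta is any simple undirected path whose first edge points into mu (i.e. leaves mu via a parent).
Parents of mu: {eta}.
Enumerating:
  P1: mu <- eta -> eps -> zeta
  P2: mu <- eta -> kappa -> zeta
That exhausts the simple backdoor paths. Count: 2.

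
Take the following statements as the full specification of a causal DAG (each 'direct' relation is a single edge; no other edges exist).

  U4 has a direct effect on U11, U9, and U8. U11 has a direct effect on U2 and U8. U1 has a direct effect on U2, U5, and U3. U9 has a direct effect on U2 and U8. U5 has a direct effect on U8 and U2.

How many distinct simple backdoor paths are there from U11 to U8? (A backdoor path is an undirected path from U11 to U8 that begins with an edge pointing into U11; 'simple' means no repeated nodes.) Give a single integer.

4

A backdoor path from U11 to U8 is any simple undirected path whose first edge points into U11 (i.e. leaves U11 via a parent).
Parents of U11: {U4}.
Enumerating:
  P1: U11 <- U4 -> U9 -> U8
  P2: U11 <- U4 -> U9 -> U2 <- U1 -> U5 -> U8
  P3: U11 <- U4 -> U9 -> U2 <- U5 -> U8
  P4: U11 <- U4 -> U8
That exhausts the simple backdoor paths. Count: 4.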